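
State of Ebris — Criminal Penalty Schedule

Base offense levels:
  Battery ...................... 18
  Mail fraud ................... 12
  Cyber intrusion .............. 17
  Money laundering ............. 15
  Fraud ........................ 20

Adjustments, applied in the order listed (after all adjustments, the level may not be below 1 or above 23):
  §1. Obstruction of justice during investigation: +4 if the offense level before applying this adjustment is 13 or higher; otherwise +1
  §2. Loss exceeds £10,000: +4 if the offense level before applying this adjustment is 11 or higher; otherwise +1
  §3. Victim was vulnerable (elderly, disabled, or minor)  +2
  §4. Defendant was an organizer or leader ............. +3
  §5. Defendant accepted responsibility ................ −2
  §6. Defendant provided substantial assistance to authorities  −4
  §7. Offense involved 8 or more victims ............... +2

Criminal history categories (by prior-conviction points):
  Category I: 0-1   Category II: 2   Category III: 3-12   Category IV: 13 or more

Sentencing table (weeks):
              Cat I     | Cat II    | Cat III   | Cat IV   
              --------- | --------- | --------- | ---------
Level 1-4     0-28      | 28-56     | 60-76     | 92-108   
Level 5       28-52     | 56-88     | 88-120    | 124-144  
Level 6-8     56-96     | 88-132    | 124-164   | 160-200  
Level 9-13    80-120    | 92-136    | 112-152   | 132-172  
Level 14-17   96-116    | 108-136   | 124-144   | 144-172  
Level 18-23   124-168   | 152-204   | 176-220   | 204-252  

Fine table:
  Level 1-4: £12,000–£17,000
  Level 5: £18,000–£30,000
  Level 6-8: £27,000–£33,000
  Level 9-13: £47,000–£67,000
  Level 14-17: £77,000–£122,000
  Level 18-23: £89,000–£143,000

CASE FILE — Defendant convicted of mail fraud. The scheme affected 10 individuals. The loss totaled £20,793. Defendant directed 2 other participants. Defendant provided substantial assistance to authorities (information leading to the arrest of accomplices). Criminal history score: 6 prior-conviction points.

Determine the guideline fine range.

£77,000–£122,000

Base offense level for mail fraud: 12.
§2 applies (level before this adjustment is 12 ≥ 11, so +4): 12 + 4 = 16.
§3 does not apply.
§4 applies: 16 + 3 = 19.
§5 does not apply.
§6 applies: 19 − 4 = 15.
§7 applies: 15 + 2 = 17.
Final offense level: 17.
Level 17 falls in the 14-17 band.
Fine table: Level 14-17 → £77,000–£122,000.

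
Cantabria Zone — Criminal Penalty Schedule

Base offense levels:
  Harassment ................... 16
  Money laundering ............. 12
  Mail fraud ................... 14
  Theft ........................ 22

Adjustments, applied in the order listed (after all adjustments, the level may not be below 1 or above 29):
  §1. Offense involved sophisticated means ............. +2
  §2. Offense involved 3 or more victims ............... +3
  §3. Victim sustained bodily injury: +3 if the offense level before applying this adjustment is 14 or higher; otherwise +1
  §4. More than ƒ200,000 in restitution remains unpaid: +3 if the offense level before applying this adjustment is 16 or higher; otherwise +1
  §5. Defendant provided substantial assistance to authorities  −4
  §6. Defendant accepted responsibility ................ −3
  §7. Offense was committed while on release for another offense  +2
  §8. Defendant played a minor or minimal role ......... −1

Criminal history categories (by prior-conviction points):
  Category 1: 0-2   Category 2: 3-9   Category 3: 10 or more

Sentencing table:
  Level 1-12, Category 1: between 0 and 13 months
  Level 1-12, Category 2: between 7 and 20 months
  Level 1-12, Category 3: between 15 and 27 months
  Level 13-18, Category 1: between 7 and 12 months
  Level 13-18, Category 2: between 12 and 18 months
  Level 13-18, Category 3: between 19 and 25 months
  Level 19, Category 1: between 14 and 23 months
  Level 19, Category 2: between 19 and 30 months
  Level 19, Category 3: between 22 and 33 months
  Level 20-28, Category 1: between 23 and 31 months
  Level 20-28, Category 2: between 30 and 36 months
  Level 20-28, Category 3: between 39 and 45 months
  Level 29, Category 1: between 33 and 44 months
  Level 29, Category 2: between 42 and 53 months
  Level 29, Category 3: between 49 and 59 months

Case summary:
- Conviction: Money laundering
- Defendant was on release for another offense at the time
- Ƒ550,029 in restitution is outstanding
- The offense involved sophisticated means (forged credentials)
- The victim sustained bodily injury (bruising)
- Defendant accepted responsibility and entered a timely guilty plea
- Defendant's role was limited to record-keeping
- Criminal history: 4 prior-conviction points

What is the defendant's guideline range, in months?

12-18 months

Base offense level for money laundering: 12.
§1 applies: 12 + 2 = 14.
§2 does not apply.
§3 applies (level before this adjustment is 14 ≥ 14, so +3): 14 + 3 = 17.
§4 applies (level before this adjustment is 17 ≥ 16, so +3): 17 + 3 = 20.
§6 applies: 20 − 3 = 17.
§7 applies: 17 + 2 = 19.
§8 applies: 19 − 1 = 18.
Final offense level: 18.
Criminal history: 4 prior points → Category 2 (3-9).
Level 18 falls in the 13-18 band.
Grid: Level 13-18 × Category 2 = 12-18 months.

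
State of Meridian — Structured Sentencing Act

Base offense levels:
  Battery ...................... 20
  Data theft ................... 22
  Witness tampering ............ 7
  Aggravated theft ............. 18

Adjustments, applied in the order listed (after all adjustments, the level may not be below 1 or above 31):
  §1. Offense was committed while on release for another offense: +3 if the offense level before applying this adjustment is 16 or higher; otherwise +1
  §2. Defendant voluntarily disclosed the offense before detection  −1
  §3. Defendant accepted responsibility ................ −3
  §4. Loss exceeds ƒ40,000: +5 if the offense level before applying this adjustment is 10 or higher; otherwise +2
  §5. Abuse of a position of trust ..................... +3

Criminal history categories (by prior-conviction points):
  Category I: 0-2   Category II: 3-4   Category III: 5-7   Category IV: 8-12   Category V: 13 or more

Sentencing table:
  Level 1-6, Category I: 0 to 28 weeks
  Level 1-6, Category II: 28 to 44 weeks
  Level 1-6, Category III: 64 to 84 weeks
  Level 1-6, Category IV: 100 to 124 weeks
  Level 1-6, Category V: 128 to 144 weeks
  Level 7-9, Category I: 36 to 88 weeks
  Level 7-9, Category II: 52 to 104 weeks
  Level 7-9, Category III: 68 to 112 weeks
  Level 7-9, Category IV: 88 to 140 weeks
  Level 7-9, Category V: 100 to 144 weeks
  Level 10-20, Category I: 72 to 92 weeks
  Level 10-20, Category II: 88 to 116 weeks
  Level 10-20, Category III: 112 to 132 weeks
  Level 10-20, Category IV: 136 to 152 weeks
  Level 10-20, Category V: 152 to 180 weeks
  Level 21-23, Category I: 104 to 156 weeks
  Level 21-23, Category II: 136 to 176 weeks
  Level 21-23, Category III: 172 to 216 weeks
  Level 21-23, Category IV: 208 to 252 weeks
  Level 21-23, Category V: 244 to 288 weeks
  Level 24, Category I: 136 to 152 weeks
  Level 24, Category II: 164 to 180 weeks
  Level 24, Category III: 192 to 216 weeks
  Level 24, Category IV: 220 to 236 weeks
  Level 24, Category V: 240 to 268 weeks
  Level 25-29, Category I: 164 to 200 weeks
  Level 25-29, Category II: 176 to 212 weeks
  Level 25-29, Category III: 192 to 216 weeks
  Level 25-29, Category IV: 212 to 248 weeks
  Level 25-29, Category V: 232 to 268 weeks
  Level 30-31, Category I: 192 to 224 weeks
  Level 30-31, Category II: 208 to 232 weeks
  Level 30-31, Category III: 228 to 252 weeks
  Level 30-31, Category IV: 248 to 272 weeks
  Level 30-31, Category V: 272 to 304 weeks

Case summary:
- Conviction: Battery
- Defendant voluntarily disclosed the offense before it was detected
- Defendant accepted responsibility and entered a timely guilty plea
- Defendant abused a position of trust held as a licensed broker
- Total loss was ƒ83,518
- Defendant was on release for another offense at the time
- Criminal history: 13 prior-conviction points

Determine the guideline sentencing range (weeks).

232-268 weeks

Base offense level for battery: 20.
§1 applies (level before this adjustment is 20 ≥ 16, so +3): 20 + 3 = 23.
§2 applies: 23 − 1 = 22.
§3 applies: 22 − 3 = 19.
§4 applies (level before this adjustment is 19 ≥ 10, so +5): 19 + 5 = 24.
§5 applies: 24 + 3 = 27.
Final offense level: 27.
Criminal history: 13 prior points → Category V (13+).
Level 27 falls in the 25-29 band.
Grid: Level 25-29 × Category V = 232-268 weeks.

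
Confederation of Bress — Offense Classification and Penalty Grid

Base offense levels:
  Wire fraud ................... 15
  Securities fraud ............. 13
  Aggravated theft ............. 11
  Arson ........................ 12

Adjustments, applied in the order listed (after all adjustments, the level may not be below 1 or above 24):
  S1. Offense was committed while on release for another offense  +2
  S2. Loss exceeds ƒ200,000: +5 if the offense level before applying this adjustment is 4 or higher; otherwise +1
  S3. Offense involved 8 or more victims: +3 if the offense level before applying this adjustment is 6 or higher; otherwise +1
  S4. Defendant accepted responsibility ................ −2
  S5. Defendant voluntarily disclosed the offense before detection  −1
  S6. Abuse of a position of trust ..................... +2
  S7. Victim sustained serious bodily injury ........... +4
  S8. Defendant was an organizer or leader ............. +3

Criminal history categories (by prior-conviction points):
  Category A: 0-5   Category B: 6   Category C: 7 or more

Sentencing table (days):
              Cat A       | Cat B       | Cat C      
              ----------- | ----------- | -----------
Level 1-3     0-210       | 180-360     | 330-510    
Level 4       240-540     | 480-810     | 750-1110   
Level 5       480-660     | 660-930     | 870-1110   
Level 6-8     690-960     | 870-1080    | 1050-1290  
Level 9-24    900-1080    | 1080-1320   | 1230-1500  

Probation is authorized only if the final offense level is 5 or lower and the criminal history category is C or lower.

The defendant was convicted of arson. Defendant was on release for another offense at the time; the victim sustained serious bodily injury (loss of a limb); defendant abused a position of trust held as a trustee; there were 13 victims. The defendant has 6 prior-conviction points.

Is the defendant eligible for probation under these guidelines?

Base offense level for arson: 12.
S1 applies: 12 + 2 = 14.
S3 applies (level before this adjustment is 14 ≥ 6, so +3): 14 + 3 = 17.
S4 does not apply.
S5 does not apply.
S6 applies: 17 + 2 = 19.
S7 applies: 19 + 4 = 23.
Final offense level: 23.
Criminal history: 6 prior points → Category B (6).
Level 23 falls in the 9-24 band.
Grid: Level 9-24 × Category B = 1080-1320 days.
Probation check: level 23 > 5 and category B ≤ C → not eligible.

No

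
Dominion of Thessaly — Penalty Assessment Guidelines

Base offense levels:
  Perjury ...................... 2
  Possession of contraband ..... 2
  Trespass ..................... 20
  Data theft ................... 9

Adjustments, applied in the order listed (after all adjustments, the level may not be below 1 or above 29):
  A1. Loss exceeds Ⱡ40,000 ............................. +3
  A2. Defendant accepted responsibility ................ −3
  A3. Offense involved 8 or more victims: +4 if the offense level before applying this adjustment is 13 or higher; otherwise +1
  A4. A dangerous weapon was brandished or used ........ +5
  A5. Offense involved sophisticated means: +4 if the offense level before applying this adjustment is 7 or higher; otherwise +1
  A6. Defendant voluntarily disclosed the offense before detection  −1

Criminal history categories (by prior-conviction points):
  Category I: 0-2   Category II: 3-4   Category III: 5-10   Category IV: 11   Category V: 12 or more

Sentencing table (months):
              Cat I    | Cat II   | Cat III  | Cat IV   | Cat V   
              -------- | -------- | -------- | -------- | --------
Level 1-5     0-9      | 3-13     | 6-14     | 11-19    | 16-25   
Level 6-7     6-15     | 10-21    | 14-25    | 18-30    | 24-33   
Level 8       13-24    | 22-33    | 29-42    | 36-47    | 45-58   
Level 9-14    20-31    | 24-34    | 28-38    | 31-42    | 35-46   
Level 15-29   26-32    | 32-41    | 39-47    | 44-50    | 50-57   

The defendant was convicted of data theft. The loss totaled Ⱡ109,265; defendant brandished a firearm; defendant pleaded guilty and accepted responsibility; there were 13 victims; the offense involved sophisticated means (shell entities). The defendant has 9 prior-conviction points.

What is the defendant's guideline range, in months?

39-47 months

Base offense level for data theft: 9.
A1 applies: 9 + 3 = 12.
A2 applies: 12 − 3 = 9.
A3 applies (level before this adjustment is 9 < 13, so +1): 9 + 1 = 10.
A4 applies: 10 + 5 = 15.
A5 applies (level before this adjustment is 15 ≥ 7, so +4): 15 + 4 = 19.
A6 does not apply.
Final offense level: 19.
Criminal history: 9 prior points → Category III (5-10).
Level 19 falls in the 15-29 band.
Grid: Level 15-29 × Category III = 39-47 months.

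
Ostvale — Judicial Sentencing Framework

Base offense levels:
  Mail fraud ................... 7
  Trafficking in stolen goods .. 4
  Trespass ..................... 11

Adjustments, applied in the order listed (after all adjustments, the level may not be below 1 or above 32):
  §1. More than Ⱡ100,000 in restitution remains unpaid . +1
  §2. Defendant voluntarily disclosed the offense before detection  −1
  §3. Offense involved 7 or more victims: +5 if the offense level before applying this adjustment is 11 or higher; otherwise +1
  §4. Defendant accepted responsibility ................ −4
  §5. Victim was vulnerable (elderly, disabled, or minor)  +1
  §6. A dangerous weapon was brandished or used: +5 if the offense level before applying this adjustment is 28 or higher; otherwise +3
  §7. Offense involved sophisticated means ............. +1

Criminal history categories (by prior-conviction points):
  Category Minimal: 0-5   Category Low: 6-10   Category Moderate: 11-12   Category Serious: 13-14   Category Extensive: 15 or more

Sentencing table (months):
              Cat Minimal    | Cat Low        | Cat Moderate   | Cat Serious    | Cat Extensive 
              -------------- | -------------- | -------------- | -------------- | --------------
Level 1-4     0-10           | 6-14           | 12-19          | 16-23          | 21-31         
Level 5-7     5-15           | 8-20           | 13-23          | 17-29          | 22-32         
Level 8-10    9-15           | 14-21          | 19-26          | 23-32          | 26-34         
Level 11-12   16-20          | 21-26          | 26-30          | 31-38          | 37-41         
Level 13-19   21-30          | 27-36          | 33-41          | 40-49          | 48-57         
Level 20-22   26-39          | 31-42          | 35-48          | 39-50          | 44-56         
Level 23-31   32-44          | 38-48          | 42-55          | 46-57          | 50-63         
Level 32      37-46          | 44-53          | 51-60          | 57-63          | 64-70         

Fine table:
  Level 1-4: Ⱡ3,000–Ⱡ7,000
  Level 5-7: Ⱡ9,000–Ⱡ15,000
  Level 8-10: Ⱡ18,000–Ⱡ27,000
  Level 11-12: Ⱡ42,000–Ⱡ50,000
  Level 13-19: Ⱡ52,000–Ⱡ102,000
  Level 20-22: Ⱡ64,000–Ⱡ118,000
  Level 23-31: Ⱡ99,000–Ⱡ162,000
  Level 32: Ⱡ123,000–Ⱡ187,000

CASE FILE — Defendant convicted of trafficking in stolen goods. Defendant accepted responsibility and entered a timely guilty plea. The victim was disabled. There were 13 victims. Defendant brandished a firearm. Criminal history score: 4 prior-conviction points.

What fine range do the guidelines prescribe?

Ⱡ9,000–Ⱡ15,000

Base offense level for trafficking in stolen goods: 4.
§3 applies (level before this adjustment is 4 < 11, so +1): 4 + 1 = 5.
§4 applies: 5 − 4 = 1.
§5 applies: 1 + 1 = 2.
§6 applies (level before this adjustment is 2 < 28, so +3): 2 + 3 = 5.
Final offense level: 5.
Level 5 falls in the 5-7 band.
Fine table: Level 5-7 → Ⱡ9,000–Ⱡ15,000.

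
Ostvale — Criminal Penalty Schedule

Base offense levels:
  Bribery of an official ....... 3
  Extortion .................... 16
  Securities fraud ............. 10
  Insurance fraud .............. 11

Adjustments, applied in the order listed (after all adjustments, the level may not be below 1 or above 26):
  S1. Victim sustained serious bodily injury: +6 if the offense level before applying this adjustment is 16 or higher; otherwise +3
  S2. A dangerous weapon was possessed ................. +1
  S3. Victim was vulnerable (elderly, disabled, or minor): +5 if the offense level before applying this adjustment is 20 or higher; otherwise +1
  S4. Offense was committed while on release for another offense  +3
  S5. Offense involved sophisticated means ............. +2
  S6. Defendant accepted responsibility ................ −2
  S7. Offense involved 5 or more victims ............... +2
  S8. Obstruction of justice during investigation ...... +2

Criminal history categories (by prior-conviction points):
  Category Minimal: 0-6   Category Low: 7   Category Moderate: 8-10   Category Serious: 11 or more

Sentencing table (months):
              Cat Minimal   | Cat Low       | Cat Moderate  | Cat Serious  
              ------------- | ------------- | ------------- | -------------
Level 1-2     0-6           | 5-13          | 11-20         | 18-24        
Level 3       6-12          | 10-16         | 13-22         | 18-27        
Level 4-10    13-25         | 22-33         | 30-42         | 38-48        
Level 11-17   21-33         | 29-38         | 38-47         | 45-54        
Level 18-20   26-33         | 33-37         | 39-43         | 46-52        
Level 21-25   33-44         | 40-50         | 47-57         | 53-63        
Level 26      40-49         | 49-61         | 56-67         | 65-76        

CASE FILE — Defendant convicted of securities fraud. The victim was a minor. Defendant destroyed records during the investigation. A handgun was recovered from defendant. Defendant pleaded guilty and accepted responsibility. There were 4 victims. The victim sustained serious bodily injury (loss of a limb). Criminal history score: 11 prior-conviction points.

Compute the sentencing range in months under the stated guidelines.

45-54 months

Base offense level for securities fraud: 10.
S1 applies (level before this adjustment is 10 < 16, so +3): 10 + 3 = 13.
S2 applies: 13 + 1 = 14.
S3 applies (level before this adjustment is 14 < 20, so +1): 14 + 1 = 15.
S4 does not apply.
S5 does not apply.
S6 applies: 15 − 2 = 13.
S8 applies: 13 + 2 = 15.
Final offense level: 15.
Criminal history: 11 prior points → Category Serious (11+).
Level 15 falls in the 11-17 band.
Grid: Level 11-17 × Category Serious = 45-54 months.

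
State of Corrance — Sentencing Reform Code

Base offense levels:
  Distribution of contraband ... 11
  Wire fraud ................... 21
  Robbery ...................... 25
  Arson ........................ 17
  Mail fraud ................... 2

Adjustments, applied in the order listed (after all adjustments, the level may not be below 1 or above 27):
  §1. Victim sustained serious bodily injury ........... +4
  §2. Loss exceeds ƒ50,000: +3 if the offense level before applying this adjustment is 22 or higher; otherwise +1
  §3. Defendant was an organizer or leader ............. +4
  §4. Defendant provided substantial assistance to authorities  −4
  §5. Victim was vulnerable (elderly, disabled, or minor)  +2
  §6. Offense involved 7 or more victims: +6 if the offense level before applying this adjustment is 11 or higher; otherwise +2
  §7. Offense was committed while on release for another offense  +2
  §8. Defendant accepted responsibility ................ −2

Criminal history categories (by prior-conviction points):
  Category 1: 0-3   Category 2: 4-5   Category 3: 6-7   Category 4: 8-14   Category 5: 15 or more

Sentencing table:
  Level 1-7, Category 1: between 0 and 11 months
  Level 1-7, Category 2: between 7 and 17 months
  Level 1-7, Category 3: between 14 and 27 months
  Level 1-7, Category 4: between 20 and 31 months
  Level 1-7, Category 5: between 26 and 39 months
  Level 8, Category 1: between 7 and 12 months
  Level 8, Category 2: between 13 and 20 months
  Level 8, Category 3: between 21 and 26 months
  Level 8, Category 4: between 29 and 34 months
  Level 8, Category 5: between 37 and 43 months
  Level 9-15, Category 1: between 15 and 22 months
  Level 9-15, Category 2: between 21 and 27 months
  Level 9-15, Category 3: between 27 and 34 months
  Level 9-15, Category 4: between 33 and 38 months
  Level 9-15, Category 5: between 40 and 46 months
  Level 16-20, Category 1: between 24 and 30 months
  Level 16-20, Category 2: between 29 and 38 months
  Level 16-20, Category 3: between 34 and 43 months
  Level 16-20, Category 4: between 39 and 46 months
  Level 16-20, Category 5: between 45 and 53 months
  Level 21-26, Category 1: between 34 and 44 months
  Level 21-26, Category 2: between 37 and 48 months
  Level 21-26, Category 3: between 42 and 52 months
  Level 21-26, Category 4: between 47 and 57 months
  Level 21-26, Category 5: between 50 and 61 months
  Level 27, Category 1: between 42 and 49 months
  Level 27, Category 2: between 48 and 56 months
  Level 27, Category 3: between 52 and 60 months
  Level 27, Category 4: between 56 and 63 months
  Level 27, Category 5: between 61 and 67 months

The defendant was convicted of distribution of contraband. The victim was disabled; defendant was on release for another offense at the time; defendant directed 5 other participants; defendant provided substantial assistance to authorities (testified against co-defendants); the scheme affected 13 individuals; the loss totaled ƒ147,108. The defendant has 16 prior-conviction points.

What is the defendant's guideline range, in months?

Base offense level for distribution of contraband: 11.
§1 does not apply.
§2 applies (level before this adjustment is 11 < 22, so +1): 11 + 1 = 12.
§3 applies: 12 + 4 = 16.
§4 applies: 16 − 4 = 12.
§5 applies: 12 + 2 = 14.
§6 applies (level before this adjustment is 14 ≥ 11, so +6): 14 + 6 = 20.
§7 applies: 20 + 2 = 22.
Final offense level: 22.
Criminal history: 16 prior points → Category 5 (15+).
Level 22 falls in the 21-26 band.
Grid: Level 21-26 × Category 5 = 50-61 months.

50-61 months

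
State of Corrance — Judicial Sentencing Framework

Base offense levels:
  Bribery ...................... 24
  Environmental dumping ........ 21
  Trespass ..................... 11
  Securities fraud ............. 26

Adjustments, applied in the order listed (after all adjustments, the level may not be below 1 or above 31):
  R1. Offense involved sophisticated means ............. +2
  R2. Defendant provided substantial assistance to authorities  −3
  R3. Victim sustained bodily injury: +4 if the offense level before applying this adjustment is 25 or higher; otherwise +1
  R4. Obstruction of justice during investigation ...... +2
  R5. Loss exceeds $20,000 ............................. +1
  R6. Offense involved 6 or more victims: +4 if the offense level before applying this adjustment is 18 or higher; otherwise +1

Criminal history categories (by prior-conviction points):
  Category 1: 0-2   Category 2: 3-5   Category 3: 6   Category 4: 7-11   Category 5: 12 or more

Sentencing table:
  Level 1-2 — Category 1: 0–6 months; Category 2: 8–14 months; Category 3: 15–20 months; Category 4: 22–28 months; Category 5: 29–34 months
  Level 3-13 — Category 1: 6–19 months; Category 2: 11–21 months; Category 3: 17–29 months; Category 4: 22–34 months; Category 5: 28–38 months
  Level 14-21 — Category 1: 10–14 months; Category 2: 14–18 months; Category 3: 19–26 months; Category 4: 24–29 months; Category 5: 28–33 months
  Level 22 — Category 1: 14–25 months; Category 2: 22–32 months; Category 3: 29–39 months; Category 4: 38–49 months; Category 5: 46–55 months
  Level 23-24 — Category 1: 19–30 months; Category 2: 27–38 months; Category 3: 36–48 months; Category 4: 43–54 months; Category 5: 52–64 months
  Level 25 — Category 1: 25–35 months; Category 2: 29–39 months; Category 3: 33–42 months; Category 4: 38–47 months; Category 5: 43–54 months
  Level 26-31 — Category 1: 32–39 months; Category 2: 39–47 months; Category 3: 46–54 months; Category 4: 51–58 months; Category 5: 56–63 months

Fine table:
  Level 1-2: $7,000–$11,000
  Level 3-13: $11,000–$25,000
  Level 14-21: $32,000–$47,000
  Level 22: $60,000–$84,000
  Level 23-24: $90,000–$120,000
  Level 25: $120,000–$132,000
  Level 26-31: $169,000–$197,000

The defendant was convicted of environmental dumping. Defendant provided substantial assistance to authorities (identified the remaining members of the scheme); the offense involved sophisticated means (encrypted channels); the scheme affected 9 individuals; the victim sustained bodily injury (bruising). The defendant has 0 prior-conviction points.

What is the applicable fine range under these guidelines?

$120,000–$132,000

Base offense level for environmental dumping: 21.
R1 applies: 21 + 2 = 23.
R2 applies: 23 − 3 = 20.
R3 applies (level before this adjustment is 20 < 25, so +1): 20 + 1 = 21.
R4 does not apply.
R5 does not apply.
R6 applies (level before this adjustment is 21 ≥ 18, so +4): 21 + 4 = 25.
Final offense level: 25.
Level 25 falls in the 25 band.
Fine table: Level 25 → $120,000–$132,000.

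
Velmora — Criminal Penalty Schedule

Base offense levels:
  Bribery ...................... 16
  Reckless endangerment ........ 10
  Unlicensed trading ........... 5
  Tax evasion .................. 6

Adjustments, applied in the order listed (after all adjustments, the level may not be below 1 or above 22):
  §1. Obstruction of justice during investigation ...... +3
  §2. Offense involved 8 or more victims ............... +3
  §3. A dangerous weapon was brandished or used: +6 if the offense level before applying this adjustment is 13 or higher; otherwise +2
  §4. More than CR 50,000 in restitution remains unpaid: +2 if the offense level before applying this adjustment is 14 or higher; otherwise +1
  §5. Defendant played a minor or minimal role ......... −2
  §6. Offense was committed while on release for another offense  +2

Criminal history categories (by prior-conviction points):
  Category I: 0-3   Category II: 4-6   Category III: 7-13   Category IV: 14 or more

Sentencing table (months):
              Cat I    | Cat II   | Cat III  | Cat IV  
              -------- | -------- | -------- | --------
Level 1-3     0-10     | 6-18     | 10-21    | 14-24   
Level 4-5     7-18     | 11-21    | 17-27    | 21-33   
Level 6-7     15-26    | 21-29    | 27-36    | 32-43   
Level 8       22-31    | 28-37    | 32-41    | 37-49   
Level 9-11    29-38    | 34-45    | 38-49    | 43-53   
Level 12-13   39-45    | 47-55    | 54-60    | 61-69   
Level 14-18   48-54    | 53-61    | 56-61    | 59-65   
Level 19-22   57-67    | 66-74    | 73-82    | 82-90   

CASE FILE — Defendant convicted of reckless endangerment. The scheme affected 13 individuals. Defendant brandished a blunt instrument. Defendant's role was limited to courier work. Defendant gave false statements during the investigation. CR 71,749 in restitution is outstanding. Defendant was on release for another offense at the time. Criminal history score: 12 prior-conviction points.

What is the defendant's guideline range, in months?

Base offense level for reckless endangerment: 10.
§1 applies: 10 + 3 = 13.
§2 applies: 13 + 3 = 16.
§3 applies (level before this adjustment is 16 ≥ 13, so +6): 16 + 6 = 22.
§4 applies (level before this adjustment is 22 ≥ 14, so +2): 22 + 2 = 24.
§5 applies: 24 − 2 = 22.
§6 applies: 22 + 2 = 24.
Level 24 exceeds the maximum of 22; capped at 22.
Final offense level: 22.
Criminal history: 12 prior points → Category III (7-13).
Level 22 falls in the 19-22 band.
Grid: Level 19-22 × Category III = 73-82 months.

73-82 months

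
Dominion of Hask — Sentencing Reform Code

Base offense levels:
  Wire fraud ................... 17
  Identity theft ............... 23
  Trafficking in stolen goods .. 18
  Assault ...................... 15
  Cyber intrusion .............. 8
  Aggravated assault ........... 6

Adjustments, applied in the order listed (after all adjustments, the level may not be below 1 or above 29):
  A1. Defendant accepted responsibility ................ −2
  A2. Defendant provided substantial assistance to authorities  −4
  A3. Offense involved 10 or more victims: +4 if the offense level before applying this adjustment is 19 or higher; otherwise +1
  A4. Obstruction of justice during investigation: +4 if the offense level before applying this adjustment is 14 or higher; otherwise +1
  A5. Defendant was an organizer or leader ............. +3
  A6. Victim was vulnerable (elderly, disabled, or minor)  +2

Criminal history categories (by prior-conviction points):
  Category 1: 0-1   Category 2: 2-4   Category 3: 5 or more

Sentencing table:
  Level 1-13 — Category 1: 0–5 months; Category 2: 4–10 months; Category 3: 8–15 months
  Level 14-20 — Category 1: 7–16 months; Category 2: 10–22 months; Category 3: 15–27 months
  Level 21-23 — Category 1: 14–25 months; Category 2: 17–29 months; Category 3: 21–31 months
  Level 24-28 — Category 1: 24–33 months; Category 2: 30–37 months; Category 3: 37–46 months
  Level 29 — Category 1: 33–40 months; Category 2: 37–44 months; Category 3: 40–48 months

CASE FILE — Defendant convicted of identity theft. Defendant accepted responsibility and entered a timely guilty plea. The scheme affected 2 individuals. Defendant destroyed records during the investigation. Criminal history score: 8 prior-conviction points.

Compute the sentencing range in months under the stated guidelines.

37-46 months

Base offense level for identity theft: 23.
A1 applies: 23 − 2 = 21.
A2 does not apply.
A4 applies (level before this adjustment is 21 ≥ 14, so +4): 21 + 4 = 25.
Final offense level: 25.
Criminal history: 8 prior points → Category 3 (5+).
Level 25 falls in the 24-28 band.
Grid: Level 24-28 × Category 3 = 37-46 months.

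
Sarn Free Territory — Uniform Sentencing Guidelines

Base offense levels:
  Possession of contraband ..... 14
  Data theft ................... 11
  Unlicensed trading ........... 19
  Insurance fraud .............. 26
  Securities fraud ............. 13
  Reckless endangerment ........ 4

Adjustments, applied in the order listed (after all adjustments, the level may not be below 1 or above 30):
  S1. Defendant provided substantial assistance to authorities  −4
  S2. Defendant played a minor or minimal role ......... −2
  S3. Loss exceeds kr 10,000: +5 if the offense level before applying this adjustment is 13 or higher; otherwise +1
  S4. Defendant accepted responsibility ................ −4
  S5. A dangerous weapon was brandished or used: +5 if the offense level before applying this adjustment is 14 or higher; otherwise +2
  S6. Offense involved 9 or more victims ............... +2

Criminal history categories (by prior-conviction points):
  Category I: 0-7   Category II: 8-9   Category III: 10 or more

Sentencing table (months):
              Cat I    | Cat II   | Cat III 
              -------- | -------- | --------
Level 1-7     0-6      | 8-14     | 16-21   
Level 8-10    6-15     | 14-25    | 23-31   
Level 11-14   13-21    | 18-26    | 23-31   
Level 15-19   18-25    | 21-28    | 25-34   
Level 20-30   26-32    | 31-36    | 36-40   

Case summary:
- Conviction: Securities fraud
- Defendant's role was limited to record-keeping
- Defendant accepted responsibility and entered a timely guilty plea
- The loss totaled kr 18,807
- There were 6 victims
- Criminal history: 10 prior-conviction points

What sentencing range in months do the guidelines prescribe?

Base offense level for securities fraud: 13.
S1 does not apply.
S2 applies: 13 − 2 = 11.
S3 applies (level before this adjustment is 11 < 13, so +1): 11 + 1 = 12.
S4 applies: 12 − 4 = 8.
S6 does not apply.
Final offense level: 8.
Criminal history: 10 prior points → Category III (10+).
Level 8 falls in the 8-10 band.
Grid: Level 8-10 × Category III = 23-31 months.

23-31 months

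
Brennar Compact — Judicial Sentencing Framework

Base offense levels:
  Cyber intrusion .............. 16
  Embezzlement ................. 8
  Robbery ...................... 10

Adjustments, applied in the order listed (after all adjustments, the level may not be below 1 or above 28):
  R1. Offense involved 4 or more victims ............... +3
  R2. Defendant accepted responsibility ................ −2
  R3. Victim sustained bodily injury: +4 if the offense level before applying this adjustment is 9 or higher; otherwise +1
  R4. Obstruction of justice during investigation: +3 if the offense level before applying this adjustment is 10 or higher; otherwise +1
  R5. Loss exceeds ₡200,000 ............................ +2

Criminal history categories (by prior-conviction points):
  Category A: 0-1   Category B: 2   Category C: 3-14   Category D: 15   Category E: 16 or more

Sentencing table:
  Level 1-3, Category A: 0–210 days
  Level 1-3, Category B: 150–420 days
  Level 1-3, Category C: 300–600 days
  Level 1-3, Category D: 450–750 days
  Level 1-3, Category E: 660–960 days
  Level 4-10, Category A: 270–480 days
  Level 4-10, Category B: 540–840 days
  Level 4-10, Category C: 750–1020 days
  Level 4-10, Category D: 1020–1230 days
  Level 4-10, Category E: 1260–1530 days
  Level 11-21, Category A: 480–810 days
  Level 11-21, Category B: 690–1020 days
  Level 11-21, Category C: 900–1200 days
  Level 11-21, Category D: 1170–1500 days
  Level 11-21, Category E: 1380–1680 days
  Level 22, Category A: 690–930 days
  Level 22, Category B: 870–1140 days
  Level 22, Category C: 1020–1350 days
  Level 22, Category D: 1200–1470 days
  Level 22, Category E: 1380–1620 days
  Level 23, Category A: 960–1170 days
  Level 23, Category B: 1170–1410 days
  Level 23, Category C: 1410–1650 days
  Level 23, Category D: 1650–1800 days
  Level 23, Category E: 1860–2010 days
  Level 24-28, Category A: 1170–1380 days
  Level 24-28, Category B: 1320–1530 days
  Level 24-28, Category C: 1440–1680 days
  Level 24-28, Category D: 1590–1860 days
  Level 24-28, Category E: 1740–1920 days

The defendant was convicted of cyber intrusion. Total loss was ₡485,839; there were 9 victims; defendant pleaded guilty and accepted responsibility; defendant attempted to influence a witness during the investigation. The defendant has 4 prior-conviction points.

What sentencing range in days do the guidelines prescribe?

1020-1350 days

Base offense level for cyber intrusion: 16.
R1 applies: 16 + 3 = 19.
R2 applies: 19 − 2 = 17.
R4 applies (level before this adjustment is 17 ≥ 10, so +3): 17 + 3 = 20.
R5 applies: 20 + 2 = 22.
Final offense level: 22.
Criminal history: 4 prior points → Category C (3-14).
Level 22 falls in the 22 band.
Grid: Level 22 × Category C = 1020-1350 days.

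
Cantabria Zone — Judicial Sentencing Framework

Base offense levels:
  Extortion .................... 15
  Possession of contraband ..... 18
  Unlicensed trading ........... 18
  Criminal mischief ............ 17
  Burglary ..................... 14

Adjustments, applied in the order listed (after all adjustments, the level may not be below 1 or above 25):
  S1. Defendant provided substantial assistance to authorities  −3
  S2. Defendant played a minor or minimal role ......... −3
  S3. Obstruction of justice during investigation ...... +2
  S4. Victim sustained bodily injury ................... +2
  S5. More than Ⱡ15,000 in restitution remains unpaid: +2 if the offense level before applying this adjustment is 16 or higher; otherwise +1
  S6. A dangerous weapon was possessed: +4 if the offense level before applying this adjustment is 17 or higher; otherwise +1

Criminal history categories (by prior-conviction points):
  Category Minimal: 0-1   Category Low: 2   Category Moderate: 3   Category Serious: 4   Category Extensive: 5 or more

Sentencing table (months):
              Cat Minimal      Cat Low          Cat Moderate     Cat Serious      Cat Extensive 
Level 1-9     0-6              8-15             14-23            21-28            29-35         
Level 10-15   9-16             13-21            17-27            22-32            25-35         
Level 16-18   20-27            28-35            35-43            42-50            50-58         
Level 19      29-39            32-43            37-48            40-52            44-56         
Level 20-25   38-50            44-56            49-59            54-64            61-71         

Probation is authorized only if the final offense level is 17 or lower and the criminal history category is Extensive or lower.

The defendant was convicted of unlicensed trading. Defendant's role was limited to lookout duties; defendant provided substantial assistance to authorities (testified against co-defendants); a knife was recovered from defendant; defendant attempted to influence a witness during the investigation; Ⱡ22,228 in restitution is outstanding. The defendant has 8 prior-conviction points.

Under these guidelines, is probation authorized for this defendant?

Yes

Base offense level for unlicensed trading: 18.
S1 applies: 18 − 3 = 15.
S2 applies: 15 − 3 = 12.
S3 applies: 12 + 2 = 14.
S4 does not apply.
S5 applies (level before this adjustment is 14 < 16, so +1): 14 + 1 = 15.
S6 applies (level before this adjustment is 15 < 17, so +1): 15 + 1 = 16.
Final offense level: 16.
Criminal history: 8 prior points → Category Extensive (5+).
Level 16 falls in the 16-18 band.
Grid: Level 16-18 × Category Extensive = 50-58 months.
Probation check: level 16 ≤ 17 and category Extensive ≤ Extensive → eligible.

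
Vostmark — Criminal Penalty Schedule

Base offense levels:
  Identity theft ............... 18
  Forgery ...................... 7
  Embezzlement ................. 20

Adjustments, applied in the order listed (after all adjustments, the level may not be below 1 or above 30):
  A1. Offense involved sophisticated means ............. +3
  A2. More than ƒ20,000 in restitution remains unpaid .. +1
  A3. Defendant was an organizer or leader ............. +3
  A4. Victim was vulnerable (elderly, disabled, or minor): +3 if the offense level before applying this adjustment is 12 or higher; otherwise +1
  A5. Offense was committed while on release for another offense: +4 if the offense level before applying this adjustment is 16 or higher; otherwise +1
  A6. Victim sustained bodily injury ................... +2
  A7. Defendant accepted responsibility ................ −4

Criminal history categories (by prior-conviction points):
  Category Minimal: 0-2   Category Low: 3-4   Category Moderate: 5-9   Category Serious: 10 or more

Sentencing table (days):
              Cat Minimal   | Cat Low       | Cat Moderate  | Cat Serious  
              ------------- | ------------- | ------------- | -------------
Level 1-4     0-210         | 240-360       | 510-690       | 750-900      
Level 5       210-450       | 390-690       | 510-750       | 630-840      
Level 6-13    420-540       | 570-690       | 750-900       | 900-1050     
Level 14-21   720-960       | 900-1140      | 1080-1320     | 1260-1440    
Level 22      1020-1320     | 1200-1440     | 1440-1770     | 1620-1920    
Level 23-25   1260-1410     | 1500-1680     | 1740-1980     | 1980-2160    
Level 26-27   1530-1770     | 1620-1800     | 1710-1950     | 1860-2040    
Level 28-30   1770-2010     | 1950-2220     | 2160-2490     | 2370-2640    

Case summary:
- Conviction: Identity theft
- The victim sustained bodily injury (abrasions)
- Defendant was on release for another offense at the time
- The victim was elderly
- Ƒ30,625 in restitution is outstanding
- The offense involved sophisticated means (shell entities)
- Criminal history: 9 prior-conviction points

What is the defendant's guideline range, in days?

2160-2490 days

Base offense level for identity theft: 18.
A1 applies: 18 + 3 = 21.
A2 applies: 21 + 1 = 22.
A4 applies (level before this adjustment is 22 ≥ 12, so +3): 22 + 3 = 25.
A5 applies (level before this adjustment is 25 ≥ 16, so +4): 25 + 4 = 29.
A6 applies: 29 + 2 = 31.
Level 31 exceeds the maximum of 30; capped at 30.
Final offense level: 30.
Criminal history: 9 prior points → Category Moderate (5-9).
Level 30 falls in the 28-30 band.
Grid: Level 28-30 × Category Moderate = 2160-2490 days.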